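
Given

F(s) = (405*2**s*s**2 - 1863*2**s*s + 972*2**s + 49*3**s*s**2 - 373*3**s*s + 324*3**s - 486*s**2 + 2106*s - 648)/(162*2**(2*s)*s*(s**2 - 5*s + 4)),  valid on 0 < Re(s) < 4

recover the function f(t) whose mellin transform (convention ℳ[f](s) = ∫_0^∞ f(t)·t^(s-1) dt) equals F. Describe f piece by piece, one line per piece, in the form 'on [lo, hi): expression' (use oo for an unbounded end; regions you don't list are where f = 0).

peel off the common scale on t: 1 on [0, 1/2); (2*t + 1)/t on [1/2, 1); 1/2 on [1, 3/2); …
strip the shared t-power: t on [0, 1/2); 2*t + 1 on [1/2, 1); t/2 on [1, 3/2); …
the 4 pieces separated at 1/4, 1/2, 3/4 each add one integral
for t in [0, 1/4): the term is ∫ 1·t^(s-1)
segment [1/4, 1/2) carries (4*t + 1)/(2*t); integrate it
segment 1/2 to 3/4 holds 1/2; add its integral
the [3/4, ∞) slice contributes ∫ 1/(16*t**4)·t^(s-1) dt

on [0, 1/4): 1
on [1/4, 1/2): (4*t + 1)/(2*t)
on [1/2, 3/4): 1/2
on [3/4, oo): 1/(16*t**4)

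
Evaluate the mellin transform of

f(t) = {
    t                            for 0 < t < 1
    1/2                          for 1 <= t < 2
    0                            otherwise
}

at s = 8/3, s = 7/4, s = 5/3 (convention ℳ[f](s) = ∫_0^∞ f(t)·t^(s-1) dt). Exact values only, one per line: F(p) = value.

F(8/3) = 15/176 + 3*2**(2/3)/4
F(7/4) = 6/77 + 4*2**(3/4)/7
F(5/3) = 3/40 + 3*2**(2/3)/5

breakpoints 1: one integral from each of the 2 segments
the [0, 1) slice contributes ∫ t·t^(s-1) dt
segment 1 to 2 holds 1/2; add its integral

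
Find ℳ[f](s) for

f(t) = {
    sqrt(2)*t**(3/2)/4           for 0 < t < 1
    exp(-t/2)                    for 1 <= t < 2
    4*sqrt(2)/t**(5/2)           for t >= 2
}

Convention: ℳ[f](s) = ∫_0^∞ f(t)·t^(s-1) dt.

(2*2**s*(2*s - 5)*(2*s + 3)*uppergamma(s, 1/2) - 2*2**s*(2*s - 5)*(2*s + 3)*uppergamma(s, 1) - 4*2**s*(2*s + 3) + sqrt(2)*(2*s - 5))/(2*(2*s - 5)*(2*s + 3))
  -3/2 < Re(s) < 5/2

invert the common scale on t to get t**(3/2) on [0, 1/2); exp(-t) on [1/2, 1); t**(-5/2) on [1, ∞)
f breaks at 1, 2 into 3 integrals to sum
between 0 and 1 the integrand is sqrt(2)*t**(3/2)/4·t^(s-1)
∫ over [1, 2) of exp(-t/2)·t^(s-1) joins the sum
over [2, ∞), the kernel integral of 4*sqrt(2)/t**(5/2) enters the sum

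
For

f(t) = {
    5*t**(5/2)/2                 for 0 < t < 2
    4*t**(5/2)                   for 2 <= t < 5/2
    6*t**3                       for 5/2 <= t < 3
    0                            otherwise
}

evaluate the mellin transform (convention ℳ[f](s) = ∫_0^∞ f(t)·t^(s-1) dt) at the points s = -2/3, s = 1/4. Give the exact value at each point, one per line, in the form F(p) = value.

breakpoints 2, 5/2: one integral from each of the 3 segments
the [0, 2) slice contributes ∫ 5*t**(5/2)/2·t^(s-1) dt
for t in [2, 5/2): the term is ∫ 4*t**(5/2)·t^(s-1)
segment 5/2 to 3 holds 6*t**3; add its integral

F(-2/3) = -225*2**(2/3)*5**(1/3)/28 - 18*2**(5/6)/11 + 30*2**(1/6)*5**(5/6)/11 + 162*3**(1/3)/7
F(1/4) = -375*2**(3/4)*5**(1/4)/26 - 24*2**(3/4)/11 + 50*2**(1/4)*5**(3/4)/11 + 648*3**(1/4)/13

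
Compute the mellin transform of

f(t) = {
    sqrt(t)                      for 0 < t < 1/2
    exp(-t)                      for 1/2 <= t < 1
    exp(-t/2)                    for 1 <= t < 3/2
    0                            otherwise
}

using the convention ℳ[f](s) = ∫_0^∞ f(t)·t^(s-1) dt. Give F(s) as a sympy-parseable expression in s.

decompose at 1/2, 1; ℳ[f](s) sums the 3 pieces' integrals
∫ sqrt(t)·t^(s-1) over [0, 1/2)
over [1/2, 1), the kernel integral of exp(-t) enters the sum
[1, 3/2) adds the kernel integral of exp(-t/2)

(2**s*(2*s + 1)*uppergamma(s, 1/2) - 2**s*(2*s + 1)*uppergamma(s, 1) + 4**s*(2*s + 1)*uppergamma(s, 1/2) - 4**s*(2*s + 1)*uppergamma(s, 3/4) + sqrt(2))/(2**s*(2*s + 1))
  Re(s) > -1/2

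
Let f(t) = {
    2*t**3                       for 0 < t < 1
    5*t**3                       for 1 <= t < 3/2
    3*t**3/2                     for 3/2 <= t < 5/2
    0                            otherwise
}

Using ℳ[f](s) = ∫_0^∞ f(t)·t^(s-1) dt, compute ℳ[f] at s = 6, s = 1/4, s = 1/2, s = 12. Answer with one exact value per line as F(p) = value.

F(6) = 499507/768
F(1/4) = -12/13 + 189*2**(3/4)*3**(1/4)/104 + 375*2**(3/4)*5**(1/4)/104
F(1/2) = -6/7 + 27*sqrt(6)/16 + 375*sqrt(10)/112
F(12) = 7637748343/81920

breakpoints 1, 3/2: one integral from each of the 3 segments
segment 0 to 1 holds 2*t**3; add its integral
on [1, 3/2): add ∫ 5*t**3·t^(s-1) dt
segment [3/2, 5/2) carries 3*t**3/2; integrate it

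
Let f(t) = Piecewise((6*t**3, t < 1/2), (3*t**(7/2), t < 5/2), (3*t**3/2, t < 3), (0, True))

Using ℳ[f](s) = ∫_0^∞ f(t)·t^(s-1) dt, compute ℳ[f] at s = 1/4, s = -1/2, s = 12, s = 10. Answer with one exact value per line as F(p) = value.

the 3 pieces separated at 1/2, 5/2 each add one integral
over [0, 1/2), the kernel integral of 6*t**3 enters the sum
between 1/2 and 5/2 the integrand is 3*t**(7/2)·t^(s-1)
the [5/2, 3) slice contributes ∫ 3*t**3/2·t^(s-1) dt

F(1/4) = -375*2**(3/4)*5**(1/4)/104 - 2**(1/4)/20 + 3*2**(3/4)/26 + 162*3**(1/4)/13 + 25*2**(1/4)*5**(3/4)/4
F(-1/2) = -15*sqrt(10)/8 + 3*sqrt(2)/10 + 27*sqrt(3)/5 + 31/2
F(12) = -3*sqrt(2)/1015808 + 91552734375*sqrt(10)/1015808 + 87933481291/65536
F(10) = -sqrt(2)/73728 + 1220703125*sqrt(10)/73728 + 35519972685/212992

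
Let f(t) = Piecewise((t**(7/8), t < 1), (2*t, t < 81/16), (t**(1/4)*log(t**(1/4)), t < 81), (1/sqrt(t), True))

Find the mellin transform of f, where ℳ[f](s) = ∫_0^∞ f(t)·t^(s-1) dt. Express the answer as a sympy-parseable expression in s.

2*2**(-4*s - 2)*(324*2**(4*s + 2)*(4*s - 2)*(4*s + 4)*(-8*s + 4*(2*s + 1)**2 - 3) - 324*2**(4*s + 2)*(4*s - 2)*(8*s + 7)*(-8*s + 4*(2*s + 1)**2 - 3) - 216*3**(4*s + 2)*(2*s + 1)*(4*s - 2)*(4*s + 4)*(8*s + 7)*log(3) + 216*3**(4*s + 2)*(2*s + 1)*(4*s - 2)*(4*s + 4)*(8*s + 7)*log(2) - 108*3**(4*s + 2)*(4*s - 2)*(4*s + 4)*(8*s + 7)*log(2) + 108*3**(4*s + 2)*(4*s - 2)*(4*s + 4)*(8*s + 7) + 108*3**(4*s + 2)*(4*s - 2)*(4*s + 4)*(8*s + 7)*log(3) + 729*3**(4*s + 2)*(4*s - 2)*(8*s + 7)*(-8*s + 4*(2*s + 1)**2 - 3) + 108*6**(4*s + 2)*(2*s + 1)*(4*s - 2)*(4*s + 4)*(8*s + 7)*log(3) - 54*6**(4*s + 2)*(4*s - 2)*(4*s + 4)*(8*s + 7)*log(3) - 54*6**(4*s + 2)*(4*s - 2)*(4*s + 4)*(8*s + 7) - 2*6**(4*s + 2)*(4*s + 4)*(8*s + 7)*(-8*s + 4*(2*s + 1)**2 - 3))/(81*(4*s - 2)*(4*s + 4)*(8*s + 7)*(-8*s + 4*(2*s + 1)**2 - 3))
  -7/8 < Re(s) < 1/2

invert the power substitution to get t**(7/4) on [0, 1); 2*t**2 on [1, 9/4); sqrt(t)*log(sqrt(t)) on [9/4, 9); …
strip the shared t-power: t**(3/4) on [0, 1); 2*t on [1, 9/4); log(sqrt(t))/sqrt(t) on [9/4, 9); …
remove the power substitution first: t**(3/2) on [0, 1); 2*t**2 on [1, 3/2); log(t)/t on [3/2, 3); …
decompose at 1, 81/16, 81; ℳ[f](s) sums the 4 pieces' integrals
segment [0, 1) carries t**(7/8); integrate it
piece [1, 81/16): integrate 2*t against the kernel
on [81/16, 81): add ∫ t**(1/4)*log(t**(1/4))·t^(s-1) dt
over [81, ∞), the kernel integral of 1/sqrt(t) enters the sum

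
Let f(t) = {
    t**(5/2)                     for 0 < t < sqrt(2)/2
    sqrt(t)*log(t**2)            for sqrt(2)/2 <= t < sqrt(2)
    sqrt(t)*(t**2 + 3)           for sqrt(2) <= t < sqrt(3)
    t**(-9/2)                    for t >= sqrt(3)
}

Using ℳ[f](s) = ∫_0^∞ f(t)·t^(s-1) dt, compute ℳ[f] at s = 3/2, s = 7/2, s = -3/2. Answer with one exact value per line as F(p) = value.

strip the shared t-power: t**2 on [0, sqrt(2)/2); log(t**2) on [sqrt(2)/2, sqrt(2)); t**2 + 3 on [sqrt(2), sqrt(3)); …
invert the power substitution to get t on [0, 1/2); log(t) on [1/2, 2); t + 3 on [2, 3); …
split f at sqrt(2)/2, sqrt(2), sqrt(3): ℳ[f](s) collects 4 kernel integrals
segment 0 to sqrt(2)/2 holds t**(5/2); add its integral
the [sqrt(2)/2, sqrt(2)) slice contributes ∫ sqrt(t)*log(t**2)·t^(s-1) dt
over [sqrt(2), sqrt(3)), the kernel integral of sqrt(t)*(t**2 + 3) enters the sum
on [sqrt(3), ∞) integrate f = t**(-9/2) against the kernel

F(3/2) = sqrt(3)/27 + 5*log(2)/4 + 33/16
F(7/2) = sqrt(3)/3 + 17*log(2)/16 + 207/32
F(-3/2) = sqrt(2)*(-486*log(2) + sqrt(2) + 648)/324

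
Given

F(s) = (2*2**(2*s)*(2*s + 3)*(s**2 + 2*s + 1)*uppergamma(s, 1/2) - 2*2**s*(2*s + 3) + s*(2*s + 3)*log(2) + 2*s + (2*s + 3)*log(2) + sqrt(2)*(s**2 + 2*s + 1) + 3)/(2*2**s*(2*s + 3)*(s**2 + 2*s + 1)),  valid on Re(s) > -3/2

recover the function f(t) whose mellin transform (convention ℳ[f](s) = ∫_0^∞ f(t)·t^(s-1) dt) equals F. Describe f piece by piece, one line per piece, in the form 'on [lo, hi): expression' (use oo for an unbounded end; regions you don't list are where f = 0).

treat the 3 regions marked off by 1/2, 1 separately and sum
on [0, 1/2): add ∫ t**(3/2)·t^(s-1) dt
over [1/2, 1), the kernel integral of t*log(t) enters the sum
[1, ∞) adds the kernel integral of exp(-t/2)

on [0, 1/2): t**(3/2)
on [1/2, 1): t*log(t)
on [1, oo): exp(-t/2)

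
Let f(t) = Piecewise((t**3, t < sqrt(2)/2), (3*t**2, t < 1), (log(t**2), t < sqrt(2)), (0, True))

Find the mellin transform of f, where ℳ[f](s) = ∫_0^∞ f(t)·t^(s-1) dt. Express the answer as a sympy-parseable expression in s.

invert the power substitution to get t**(3/2) on [0, 1/2); 3*t on [1/2, 1); log(t) on [1, 2)
decompose at sqrt(2)/2, 1; ℳ[f](s) sums the 3 pieces' integrals
segment [0, sqrt(2)/2) carries t**3; integrate it
the [sqrt(2)/2, 1) slice contributes ∫ 3*t**2·t^(s-1) dt
between 1 and sqrt(2) the integrand is log(t**2)·t^(s-1)

(sqrt(2)/2)**s*(12*2**(s/2)*s**2*(s + 3) + 8*2**(s/2)*(s + 2)*(s + 3) + 4*2**s*s*(s + 2)*(s + 3)*log(2) - 8*2**s*(s + 2)*(s + 3) + sqrt(2)*s**2*(s + 2) - 6*s**2*(s + 3))/(4*s**2*(s + 2)*(s + 3))
  Re(s) > -3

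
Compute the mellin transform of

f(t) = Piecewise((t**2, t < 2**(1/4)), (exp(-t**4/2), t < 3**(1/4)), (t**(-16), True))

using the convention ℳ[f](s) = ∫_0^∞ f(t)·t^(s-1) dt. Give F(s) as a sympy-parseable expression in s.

(81*2**(s/4)*(s - 16)*(s + 2)*uppergamma(s/4, 1) - 81*2**(s/4)*(s - 16)*(s + 2)*uppergamma(s/4, 3/2) + 324*2**(s/4 + 1/2)*(s - 16) - 4*3**(s/4)*(s + 2))/(324*(s - 16)*(s + 2))
  -2 < Re(s) < 16

the power substitution comes off first: t on [0, sqrt(2)); exp(-t**2/2) on [sqrt(2), sqrt(3)); t**(-8) on [sqrt(3), ∞)
back out the power substitution: sqrt(t) on [0, 2); exp(-t/2) on [2, 3); t**(-4) on [3, ∞)
integrate the 3 segments split at 2**(1/4), 3**(1/4), then add the results
the [0, 2**(1/4)) slice contributes ∫ t**2·t^(s-1) dt
[2**(1/4), 3**(1/4)) adds the kernel integral of exp(-t**4/2)
on [3**(1/4), ∞): add ∫ t**(-16)·t^(s-1) dt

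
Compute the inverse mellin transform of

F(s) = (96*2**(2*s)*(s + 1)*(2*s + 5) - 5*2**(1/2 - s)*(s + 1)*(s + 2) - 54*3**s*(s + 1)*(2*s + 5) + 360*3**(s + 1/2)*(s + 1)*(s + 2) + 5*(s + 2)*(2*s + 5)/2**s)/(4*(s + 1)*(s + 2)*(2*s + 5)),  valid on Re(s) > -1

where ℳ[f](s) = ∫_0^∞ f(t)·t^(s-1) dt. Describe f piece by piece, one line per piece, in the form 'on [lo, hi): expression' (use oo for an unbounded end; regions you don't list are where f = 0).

on [0, 1/2): 5*t/2
on [1/2, 3): 5*t**(5/2)
on [3, 4): 3*t**2/2

decompose at 1/2, 3; ℳ[f](s) sums the 3 pieces' integrals
[0, 1/2) adds the kernel integral of 5*t/2
segment 1/2 to 3 holds 5*t**(5/2); add its integral
the [3, 4) slice contributes ∫ 3*t**2/2·t^(s-1) dt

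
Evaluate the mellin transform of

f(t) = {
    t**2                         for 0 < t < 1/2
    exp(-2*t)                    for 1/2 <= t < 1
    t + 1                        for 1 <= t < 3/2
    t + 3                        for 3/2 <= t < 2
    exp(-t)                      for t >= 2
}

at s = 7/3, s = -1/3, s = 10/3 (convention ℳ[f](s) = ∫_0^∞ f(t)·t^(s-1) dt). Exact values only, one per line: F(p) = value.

F(7/3) = 2**(2/3)*(-14040*3**(1/3) - 5304*2**(1/3) - 1820*uppergamma(7/3, 2) + 105 + 1820*uppergamma(7/3, 1) + 7280*2**(1/3)*uppergamma(7/3, 2) + 54912*2**(2/3))/14560
F(-1/3) = 2**(1/3)*(-3*2**(1/3) - uppergamma(-1/3, 2) + 2**(2/3)*uppergamma(-1/3, 2)/2 + 3/20 + uppergamma(-1/3, 1) + 3*2**(2/3)/4 + 2*3**(2/3))
F(10/3) = 2**(2/3)*(-67392*3**(1/3) - 17664*2**(1/3) - 4160*uppergamma(10/3, 2) + 195 + 4160*uppergamma(10/3, 1) + 33280*2**(1/3)*uppergamma(10/3, 2) + 362496*2**(2/3))/66560

summing 5 kernel integrals split by 1/2, 1, 3/2, 2 yields ℳ[f](s)
over [0, 1/2), the kernel integral of t**2 enters the sum
∫ over [1/2, 1) of exp(-2*t)·t^(s-1) joins the sum
piece [1, 3/2): integrate (t + 1) against the kernel
piece [3/2, 2): integrate (t + 3) against the kernel
piece [2, ∞): integrate exp(-t) against the kernel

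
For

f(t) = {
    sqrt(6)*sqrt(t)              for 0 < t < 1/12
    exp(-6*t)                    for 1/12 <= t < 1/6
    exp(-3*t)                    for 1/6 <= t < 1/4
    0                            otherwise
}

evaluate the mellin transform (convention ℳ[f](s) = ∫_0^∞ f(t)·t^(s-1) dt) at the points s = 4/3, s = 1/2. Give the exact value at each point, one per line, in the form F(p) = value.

peel off the common scale on t: sqrt(2)*sqrt(t) on [0, 1/4); exp(-2*t) on [1/4, 1/2); exp(-t) on [1/2, 3/4)
strip the common scale on t: sqrt(t) on [0, 1/2); exp(-t) on [1/2, 1); exp(-t/2) on [1, 3/2)
f breaks at 1/12, 1/6 into 3 integrals to sum
∫ sqrt(6)*sqrt(t)·t^(s-1) over [0, 1/12)
segment 1/12 to 1/6 holds exp(-6*t); add its integral
piece [1/6, 1/4): integrate exp(-3*t) against the kernel

F(4/3) = -3**(2/3)*uppergamma(4/3, 3/4)/9 - 6**(2/3)*uppergamma(4/3, 1)/36 + 2**(5/6)*3**(2/3)/264 + 6**(2/3)*uppergamma(4/3, 1/2)/36 + 3**(2/3)*uppergamma(4/3, 1/2)/9
F(1/2) = sqrt(3)*(-4*sqrt(pi)*erfc(sqrt(3)/2) - 2*sqrt(2)*sqrt(pi)*erfc(1) + sqrt(2) + 2*sqrt(2)*sqrt(pi)*erfc(sqrt(2)/2) + 4*sqrt(pi)*erfc(sqrt(2)/2))/12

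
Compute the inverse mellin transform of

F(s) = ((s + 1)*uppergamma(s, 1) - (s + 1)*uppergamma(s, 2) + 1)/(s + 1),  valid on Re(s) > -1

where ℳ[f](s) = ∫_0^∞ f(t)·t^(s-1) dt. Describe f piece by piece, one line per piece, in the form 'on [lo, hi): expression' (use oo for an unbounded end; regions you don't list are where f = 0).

treat the 2 regions marked off by 1 separately and sum
piece [0, 1): integrate t against the kernel
over [1, 2), the kernel integral of exp(-t) enters the sum

on [0, 1): t
on [1, 2): exp(-t)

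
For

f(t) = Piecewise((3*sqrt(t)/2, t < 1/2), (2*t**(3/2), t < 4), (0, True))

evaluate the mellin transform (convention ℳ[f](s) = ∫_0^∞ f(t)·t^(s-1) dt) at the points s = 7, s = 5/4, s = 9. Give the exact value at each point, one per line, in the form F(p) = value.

the 2 pieces separated at 1/2 each add one integral
∫ 3*sqrt(t)/2·t^(s-1) over [0, 1/2)
segment 1/2 to 4 holds 2*t**(3/2); add its integral

F(7) = 7*sqrt(2)/21760 + 524288/17
F(5/4) = 19*2**(1/4)/154 + 256*sqrt(2)/11
F(9) = 25*sqrt(2)/408576 + 8388608/21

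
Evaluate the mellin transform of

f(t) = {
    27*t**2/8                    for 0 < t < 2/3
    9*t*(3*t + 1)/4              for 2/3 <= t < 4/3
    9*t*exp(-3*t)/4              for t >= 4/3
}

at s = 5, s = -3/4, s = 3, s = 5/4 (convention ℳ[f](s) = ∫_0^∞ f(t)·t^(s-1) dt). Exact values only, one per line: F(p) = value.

undo the shared t-power: 27*t**3/8 on [0, 2/3); 9*t**2*(3*t + 1)/4 on [2/3, 4/3); 9*t**2*exp(-3*t)/4 on [4/3, ∞)
peel off the common scale on t: t**3 on [0, 1); t**2*(2*t + 1) on [1, 2); t**2*exp(-2*t) on [2, ∞)
undo the shared t-power: t on [0, 1); 2*t + 1 on [1, 2); exp(-2*t) on [2, ∞)
the 3 pieces separated at 2/3, 4/3 each add one integral
over [0, 2/3), the kernel integral of 27*t**2/8 enters the sum
on [2/3, 4/3): add ∫ 9*t*(3*t + 1)/4·t^(s-1) dt
piece [4/3, ∞): integrate 9*t*exp(-3*t)/4 against the kernel

F(5) = 1286*exp(-4)/81 + 584/63
F(-3/4) = 3*3**(3/4)*(-24*2**(1/4) + 5*uppergamma(1/4, 4) + 36*sqrt(2))/20
F(3) = 71*exp(-4)/18 + 109/15
F(5/4) = 3**(3/4)*(-352*2**(1/4) + 117*uppergamma(9/4, 4) + 3136*sqrt(2))/1404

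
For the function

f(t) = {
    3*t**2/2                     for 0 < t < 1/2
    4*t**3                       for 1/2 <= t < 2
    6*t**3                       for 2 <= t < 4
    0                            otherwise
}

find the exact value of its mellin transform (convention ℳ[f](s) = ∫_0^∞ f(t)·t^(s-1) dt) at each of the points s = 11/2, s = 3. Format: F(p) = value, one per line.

slice at 1/2, 2, transform all 3 pieces, and sum them
∫ 3*t**2/2·t^(s-1) over [0, 1/2)
for t in [1/2, 2): the term is ∫ 4*t**3·t^(s-1)
segment [2, 4) carries 6*t**3; integrate it

F(11/2) = 1572864/17 - 1310723*sqrt(2)/21760
F(3) = 1303893/320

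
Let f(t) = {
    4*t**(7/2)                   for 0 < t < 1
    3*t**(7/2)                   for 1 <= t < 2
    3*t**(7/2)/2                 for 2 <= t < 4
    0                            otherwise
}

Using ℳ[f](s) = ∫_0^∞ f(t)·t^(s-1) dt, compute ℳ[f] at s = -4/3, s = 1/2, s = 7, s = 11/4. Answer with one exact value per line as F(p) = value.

F(-4/3) = 6/13 + 36*2**(1/6)/13 + 144*2**(1/3)/13
F(1/2) = 409/4
F(7) = 1024*sqrt(2)/7 + 6291458/21
F(11/4) = 4/25 + 384*2**(1/4)/25 + 24576*sqrt(2)/25

summing 3 kernel integrals split by 1, 2 yields ℳ[f](s)
on [0, 1) integrate f = 4*t**(7/2) against the kernel
on [1, 2): add ∫ 3*t**(7/2)·t^(s-1) dt
on [2, 4) integrate f = 3*t**(7/2)/2 against the kernel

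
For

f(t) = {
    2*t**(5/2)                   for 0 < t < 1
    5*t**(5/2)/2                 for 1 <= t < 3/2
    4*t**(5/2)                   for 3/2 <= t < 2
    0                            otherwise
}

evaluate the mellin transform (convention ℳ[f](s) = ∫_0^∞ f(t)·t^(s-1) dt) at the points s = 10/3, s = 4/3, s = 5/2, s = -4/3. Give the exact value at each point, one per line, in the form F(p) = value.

breakpoints 1, 3/2: one integral from each of the 3 segments
piece [0, 1): integrate 2*t**(5/2) against the kernel
∫ 5*t**(5/2)/2·t^(s-1) over [1, 3/2)
between 3/2 and 2 the integrand is 4*t**(5/2)·t^(s-1)

F(10/3) = -2187*2**(1/6)*3**(5/6)/2240 - 3/35 + 768*2**(5/6)/35
F(4/3) = -243*2**(1/6)*3**(5/6)/368 - 3/23 + 192*2**(5/6)/23
F(5/2) = 7431/320
F(-4/3) = -27*2**(5/6)*3**(1/6)/28 - 3/7 + 48*2**(1/6)/7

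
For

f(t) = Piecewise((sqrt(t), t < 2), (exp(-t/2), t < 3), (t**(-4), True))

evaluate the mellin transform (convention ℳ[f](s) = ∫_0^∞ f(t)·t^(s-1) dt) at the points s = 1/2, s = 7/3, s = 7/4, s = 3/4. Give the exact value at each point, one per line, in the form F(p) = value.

the 3 pieces separated at 2, 3 each add one integral
segment 0 to 2 holds sqrt(t); add its integral
segment [2, 3) carries exp(-t/2); integrate it
for t in [3, ∞): the term is ∫ t**(-4)·t^(s-1)

F(1/2) = -sqrt(2)*sqrt(pi)*erfc(sqrt(6)/2) + 2*sqrt(3)/567 + sqrt(2)*sqrt(pi)*erfc(1) + 2
F(7/3) = -4*2**(1/3)*uppergamma(7/3, 3/2) + 3**(1/3)/15 + 24*2**(5/6)/17 + 4*2**(1/3)*uppergamma(7/3, 1)
F(7/4) = -2*2**(3/4)*uppergamma(7/4, 3/2) + 4*3**(3/4)/243 + 2*2**(3/4)*uppergamma(7/4, 1) + 16*2**(1/4)/9
F(3/4) = -2**(3/4)*uppergamma(3/4, 3/2) + 4*3**(3/4)/1053 + 2**(3/4)*uppergamma(3/4, 1) + 8*2**(1/4)/5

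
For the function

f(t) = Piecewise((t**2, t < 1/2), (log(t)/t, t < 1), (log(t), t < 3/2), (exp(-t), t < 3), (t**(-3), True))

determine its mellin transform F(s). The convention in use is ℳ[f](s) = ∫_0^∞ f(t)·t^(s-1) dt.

decompose at 1/2, 1, 3/2, 3; ℳ[f](s) sums the 5 pieces' integrals
on [0, 1/2) integrate f = t**2 against the kernel
on [1/2, 1): add ∫ log(t)/t·t^(s-1) dt
piece [1, 3/2): integrate log(t) against the kernel
∫ over [3/2, 3) of exp(-t)·t^(s-1) joins the sum
over [3, ∞), the kernel integral of t**(-3) enters the sum

(108*2**s*s**2*(s - 3)*(s + 2)*(s**2 - 2*s + 1)*uppergamma(s, 3/2) - 108*2**s*s**2*(s - 3)*(s + 2)*(s**2 - 2*s + 1)*uppergamma(s, 3) - 108*2**s*s**2*(s - 3)*(s + 2) + 108*2**s*(s - 3)*(s + 2)*(s**2 - 2*s + 1) - 108*3**s*s*(s - 3)*(s + 2)*(s**2 - 2*s + 1)*log(2) + 108*3**s*s*(s - 3)*(s + 2)*(s**2 - 2*s + 1)*log(3) - 108*3**s*(s - 3)*(s + 2)*(s**2 - 2*s + 1) - 4*6**s*s**2*(s + 2)*(s**2 - 2*s + 1) + 216*s**3*(s - 3)*(s + 2)*log(2) - 216*s**2*(s - 3)*(s + 2)*log(2) + 216*s**2*(s - 3)*(s + 2) + 27*s**2*(s - 3)*(s**2 - 2*s + 1))/(108*2**s*s**2*(s - 3)*(s + 2)*(s**2 - 2*s + 1))
  -2 < Re(s) < 3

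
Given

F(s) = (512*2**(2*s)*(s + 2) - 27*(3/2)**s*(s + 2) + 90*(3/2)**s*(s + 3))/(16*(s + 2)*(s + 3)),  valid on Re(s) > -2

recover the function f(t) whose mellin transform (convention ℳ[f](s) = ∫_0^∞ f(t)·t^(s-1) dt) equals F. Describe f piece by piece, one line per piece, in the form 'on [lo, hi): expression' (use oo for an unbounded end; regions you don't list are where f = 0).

split f at 3/2: ℳ[f](s) collects 2 kernel integrals
segment 0 to 3/2 holds 5*t**2/2; add its integral
segment 3/2 to 4 holds t**3/2; add its integral

on [0, 3/2): 5*t**2/2
on [3/2, 4): t**3/2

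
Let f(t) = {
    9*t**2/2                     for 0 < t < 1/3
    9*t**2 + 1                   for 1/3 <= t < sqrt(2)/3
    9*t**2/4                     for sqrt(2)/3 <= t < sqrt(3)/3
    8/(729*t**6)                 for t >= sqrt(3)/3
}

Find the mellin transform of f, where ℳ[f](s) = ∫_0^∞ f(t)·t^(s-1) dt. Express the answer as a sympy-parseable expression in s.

(270*2**(s/2)*s**2 - 1404*2**(s/2)*s - 1296*2**(s/2) + 49*3**(s/2)*s**2 - 550*3**(s/2)*s - 162*s**2 + 756*s + 1296)/(108*3**s*s*(s**2 - 4*s - 12))
  -2 < Re(s) < 6

strip the power substitution: 9*t/2 on [0, 1/9); 9*t + 1 on [1/9, 2/9); 9*t/4 on [2/9, 1/3); …
peel off the common scale on t: 3*t on [0, 1/6); 6*t + 1 on [1/6, 1/3); 3*t/2 on [1/3, 1/2); …
invert the common scale on t to get t on [0, 1/2); 2*t + 1 on [1/2, 1); t/2 on [1, 3/2); …
decompose at 1/3, sqrt(2)/3, sqrt(3)/3; ℳ[f](s) sums the 4 pieces' integrals
over [0, 1/3), the kernel integral of 9*t**2/2 enters the sum
the [1/3, sqrt(2)/3) slice contributes ∫ (9*t**2 + 1)·t^(s-1) dt
over [sqrt(2)/3, sqrt(3)/3), the kernel integral of 9*t**2/4 enters the sum
segment sqrt(3)/3 to ∞ holds 8/(729*t**6); add its integral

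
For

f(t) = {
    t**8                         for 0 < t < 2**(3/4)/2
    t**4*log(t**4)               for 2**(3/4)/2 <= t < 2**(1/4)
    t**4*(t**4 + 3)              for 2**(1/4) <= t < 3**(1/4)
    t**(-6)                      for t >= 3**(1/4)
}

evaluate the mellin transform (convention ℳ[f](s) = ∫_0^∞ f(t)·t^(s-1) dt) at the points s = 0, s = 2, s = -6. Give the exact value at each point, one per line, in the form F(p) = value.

back out the power substitution: t**4 on [0, sqrt(2)/2); t**2*log(t**2) on [sqrt(2)/2, sqrt(2)); t**2*(t**2 + 3) on [sqrt(2), sqrt(3)); …
back out the power substitution: t**2 on [0, 1/2); t*log(t) on [1/2, 2); t*(t + 3) on [2, 3); …
remove the shared t-power first: t on [0, 1/2); log(t) on [1/2, 2); t + 3 on [2, 3); …
integrate the 4 segments split at 2**(3/4)/2, 2**(1/4), 3**(1/4), then add the results
∫ over [0, 2**(3/4)/2) of t**8·t^(s-1) joins the sum
[2**(3/4)/2, 2**(1/4)) adds the kernel integral of t**4*log(t**4)
segment [2**(1/4), 3**(1/4)) carries t**4*(t**4 + 3); integrate it
segment 3**(1/4) to ∞ holds t**(-6); add its integral

F(0) = sqrt(3)/54 + 5*log(2)/8 + 33/32
F(2) = sqrt(2)*(-1139 + 30*sqrt(2) + 270*log(2) + 864*sqrt(6))/720
F(-6) = sqrt(2)*(-486*log(2) + sqrt(2) + 648)/648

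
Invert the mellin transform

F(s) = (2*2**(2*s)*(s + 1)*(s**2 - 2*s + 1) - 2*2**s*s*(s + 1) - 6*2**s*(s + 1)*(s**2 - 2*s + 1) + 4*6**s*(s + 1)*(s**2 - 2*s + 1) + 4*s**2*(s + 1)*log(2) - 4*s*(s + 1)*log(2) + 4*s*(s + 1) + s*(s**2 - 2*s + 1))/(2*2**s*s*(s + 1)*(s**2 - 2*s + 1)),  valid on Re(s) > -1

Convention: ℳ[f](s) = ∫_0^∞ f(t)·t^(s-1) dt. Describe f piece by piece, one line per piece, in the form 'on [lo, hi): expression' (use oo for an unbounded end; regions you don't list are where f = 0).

integrate the 4 segments split at 1/2, 1, 2, then add the results
segment 0 to 1/2 holds t; add its integral
[1/2, 1) adds the kernel integral of log(t)/t
segment 1 to 2 holds 3; add its integral
the [2, 3) slice contributes ∫ 2·t^(s-1) dt

on [0, 1/2): t
on [1/2, 1): log(t)/t
on [1, 2): 3
on [2, 3): 2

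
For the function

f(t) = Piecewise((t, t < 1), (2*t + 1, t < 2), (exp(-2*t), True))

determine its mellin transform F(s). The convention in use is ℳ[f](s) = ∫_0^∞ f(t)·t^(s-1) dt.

slice at 1, 2, transform all 3 pieces, and sum them
piece [0, 1): integrate t against the kernel
[1, 2) adds the kernel integral of (2*t + 1)
over [2, ∞), the kernel integral of exp(-2*t) enters the sum

(2**s*s*(s + 1)*uppergamma(s, 4) - 2*4**s*s - 4**s + 5*8**s*s + 8**s)/(4**s*s*(s + 1))
  Re(s) > -1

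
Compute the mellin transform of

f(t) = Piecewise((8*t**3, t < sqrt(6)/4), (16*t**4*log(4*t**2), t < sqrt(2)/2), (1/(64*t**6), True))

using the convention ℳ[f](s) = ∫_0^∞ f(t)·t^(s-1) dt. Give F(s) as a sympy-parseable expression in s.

(32*2**s*(s - 6)*(s + 2)*(s + 3)*log(2) - 64*2**s*(s - 6)*(s + 3) + 64*2**s*(s - 6)*(s + 3)*log(2) - 2**s*(s + 3)*(4*s + (s + 2)**2 + 12) + 3**(s/2)*(s - 6)*(s + 2)*(s + 3)*(-18*log(3) + 18*log(2)) + 3**(s/2)*(s - 6)*(s + 3)*(-36*log(3) + 36*log(2)) + 36*3**(s/2)*(s - 6)*(s + 3) + 6*3**(s/2)*sqrt(6)*(s - 6)*(4*s + (s + 2)**2 + 12))/(8*2**(3*s/2)*(s - 6)*(s + 3)*(4*s + (s + 2)**2 + 12))
  -3 < Re(s) < 6

reversing the common scale on t: t**3 on [0, sqrt(6)/2); t**4*log(t**2) on [sqrt(6)/2, sqrt(2)); t**(-6) on [sqrt(2), ∞)
invert the shared t-power to get t on [0, sqrt(6)/2); t**2*log(t**2) on [sqrt(6)/2, sqrt(2)); t**(-8) on [sqrt(2), ∞)
invert the power substitution to get sqrt(t) on [0, 3/2); t*log(t) on [3/2, 2); t**(-4) on [2, ∞)
f breaks at sqrt(6)/4, sqrt(2)/2 into 3 integrals to sum
between 0 and sqrt(6)/4 the integrand is 8*t**3·t^(s-1)
segment sqrt(6)/4 to sqrt(2)/2 holds 16*t**4*log(4*t**2); add its integral
[sqrt(2)/2, ∞) adds the kernel integral of 1/(64*t**6)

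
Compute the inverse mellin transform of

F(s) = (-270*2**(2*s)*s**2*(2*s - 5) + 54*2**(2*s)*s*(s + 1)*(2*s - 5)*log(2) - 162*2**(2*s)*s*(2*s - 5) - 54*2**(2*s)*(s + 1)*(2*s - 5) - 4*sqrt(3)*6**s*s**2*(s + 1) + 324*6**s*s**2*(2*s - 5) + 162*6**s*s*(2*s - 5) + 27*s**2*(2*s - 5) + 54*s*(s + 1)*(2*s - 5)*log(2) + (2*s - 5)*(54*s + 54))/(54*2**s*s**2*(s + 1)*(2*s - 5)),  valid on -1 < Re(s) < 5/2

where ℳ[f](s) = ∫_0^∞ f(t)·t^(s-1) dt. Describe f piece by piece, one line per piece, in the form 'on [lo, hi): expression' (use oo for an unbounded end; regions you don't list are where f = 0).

on [0, 1/2): t
on [1/2, 2): log(t)
on [2, 3): t + 3
on [3, oo): t**(-5/2)

the 4 pieces separated at 1/2, 2, 3 each add one integral
over [0, 1/2), the kernel integral of t enters the sum
segment 1/2 to 2 holds log(t); add its integral
the [2, 3) slice contributes ∫ (t + 3)·t^(s-1) dt
∫ over [3, ∞) of t**(-5/2)·t^(s-1) joins the sum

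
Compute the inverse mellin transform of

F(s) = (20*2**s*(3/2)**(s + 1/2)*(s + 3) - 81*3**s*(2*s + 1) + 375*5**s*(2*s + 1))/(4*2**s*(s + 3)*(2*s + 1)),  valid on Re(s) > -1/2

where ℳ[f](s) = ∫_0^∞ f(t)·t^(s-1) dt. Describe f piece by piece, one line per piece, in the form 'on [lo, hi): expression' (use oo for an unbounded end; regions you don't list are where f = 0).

breakpoints 3/2: one integral from each of the 2 segments
segment [0, 3/2) carries 5*sqrt(t)/2; integrate it
∫ 6*t**3·t^(s-1) over [3/2, 5/2)

on [0, 3/2): 5*sqrt(t)/2
on [3/2, 5/2): 6*t**3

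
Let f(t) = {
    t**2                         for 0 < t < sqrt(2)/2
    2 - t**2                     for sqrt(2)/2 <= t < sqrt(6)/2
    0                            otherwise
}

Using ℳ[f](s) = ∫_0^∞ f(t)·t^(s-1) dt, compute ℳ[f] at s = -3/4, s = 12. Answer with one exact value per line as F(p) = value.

strip the power substitution: t on [0, 1/2); 2 - t on [1/2, 3/2)
linearity at sqrt(2)/2 turns ℳ[f](s) into 2 summed integrals
over [0, sqrt(2)/2), the kernel integral of t**2 enters the sum
∫ over [sqrt(2)/2, sqrt(6)/2) of (2 - t**2)·t^(s-1) joins the sum

F(-3/4) = 2*2**(3/8)*(78 - 29*3**(5/8))/45
F(12) = 3637/5376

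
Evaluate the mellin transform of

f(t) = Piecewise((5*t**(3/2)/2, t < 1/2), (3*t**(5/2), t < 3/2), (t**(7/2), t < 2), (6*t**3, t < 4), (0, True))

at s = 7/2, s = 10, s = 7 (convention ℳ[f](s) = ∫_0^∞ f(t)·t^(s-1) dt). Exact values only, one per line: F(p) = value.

summing 4 kernel integrals split by 1/2, 3/2, 2 yields ℳ[f](s)
[0, 1/2) adds the kernel integral of 5*t**(3/2)/2
for t in [1/2, 3/2): the term is ∫ 3*t**(5/2)·t^(s-1)
segment [3/2, 2) carries t**(7/2); integrate it
segment 2 to 4 holds 6*t**3; add its integral

F(7/2) = 88331375/11648 - 768*sqrt(2)/13
F(10) = 1712421*sqrt(6)/204800 + 4823449789*sqrt(2)/7948800 + 402604032/13
F(7) = 452709*sqrt(6)/136192 + 84672743*sqrt(2)/868224 + 3142656/5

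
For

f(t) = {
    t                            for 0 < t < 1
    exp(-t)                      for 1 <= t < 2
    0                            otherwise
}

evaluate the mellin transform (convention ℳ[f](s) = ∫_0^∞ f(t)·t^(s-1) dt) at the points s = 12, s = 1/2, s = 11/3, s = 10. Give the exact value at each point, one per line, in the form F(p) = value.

F(12) = -294947072*exp(-2) + 1/13 + 108505112*exp(-1)
F(1/2) = -sqrt(pi)*erfc(sqrt(2)) + sqrt(pi)*erfc(1) + 2/3
F(11/3) = -uppergamma(11/3, 2) + 3/14 + uppergamma(11/3, 1)
F(10) = -2681216*exp(-2) + 1/11 + 986410*exp(-1)

decompose at 1; ℳ[f](s) sums the 2 pieces' integrals
over [0, 1), the kernel integral of t enters the sum
on [1, 2) integrate f = exp(-t) against the kernel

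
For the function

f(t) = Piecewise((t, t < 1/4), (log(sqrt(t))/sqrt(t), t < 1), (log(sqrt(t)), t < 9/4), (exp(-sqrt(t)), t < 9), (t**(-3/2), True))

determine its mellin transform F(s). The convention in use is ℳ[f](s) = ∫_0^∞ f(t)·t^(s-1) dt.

(432*2**(2*s)*s**2*(2*s - 3)*(2*s + 2)*(4*s**2 - 4*s + 1)*uppergamma(2*s, 3/2) - 432*2**(2*s)*s**2*(2*s - 3)*(2*s + 2)*(4*s**2 - 4*s + 1)*uppergamma(2*s, 3) - 432*2**(2*s)*s**2*(2*s - 3)*(2*s + 2) + 108*2**(2*s)*(2*s - 3)*(2*s + 2)*(4*s**2 - 4*s + 1) - 216*3**(2*s)*s*(2*s - 3)*(2*s + 2)*(4*s**2 - 4*s + 1)*log(2) + 216*3**(2*s)*s*(2*s - 3)*(2*s + 2)*(4*s**2 - 4*s + 1)*log(3) - 108*3**(2*s)*(2*s - 3)*(2*s + 2)*(4*s**2 - 4*s + 1) - 16*6**(2*s)*s**2*(2*s + 2)*(4*s**2 - 4*s + 1) + 1728*s**3*(2*s - 3)*(2*s + 2)*log(2) - 864*s**2*(2*s - 3)*(2*s + 2)*log(2) + 864*s**2*(2*s - 3)*(2*s + 2) + 108*s**2*(2*s - 3)*(4*s**2 - 4*s + 1))/(216*2**(2*s)*s**2*(2*s - 3)*(2*s + 2)*(4*s**2 - 4*s + 1))
  -1 < Re(s) < 3/2

remove the power substitution first: t**2 on [0, 1/2); log(t)/t on [1/2, 1); log(t) on [1, 3/2); …
summing 5 kernel integrals split by 1/4, 1, 9/4, 9 yields ℳ[f](s)
the [0, 1/4) slice contributes ∫ t·t^(s-1) dt
segment 1/4 to 1 holds log(sqrt(t))/sqrt(t); add its integral
segment 1 to 9/4 holds log(sqrt(t)); add its integral
on [9/4, 9): add ∫ exp(-sqrt(t))·t^(s-1) dt
on [9, ∞) integrate f = t**(-3/2) against the kernel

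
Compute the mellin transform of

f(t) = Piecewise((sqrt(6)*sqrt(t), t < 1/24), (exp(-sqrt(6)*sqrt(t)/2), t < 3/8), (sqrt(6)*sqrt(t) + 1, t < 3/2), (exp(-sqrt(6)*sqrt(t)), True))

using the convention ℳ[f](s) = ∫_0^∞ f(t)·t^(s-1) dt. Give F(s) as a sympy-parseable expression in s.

(2**(2*s + 1)*s*(2*s + 1)*uppergamma(2*s, 3) + 2**(4*s + 1)*s*(2*s + 1)*uppergamma(2*s, 1/4) - 2**(4*s + 1)*s*(2*s + 1)*uppergamma(2*s, 3/4) + 8*36**s*s + 36**s - 5*9**s*s - 9**s + s)/(24**s*s*(2*s + 1))
  Re(s) > -1/2

strip the common scale on t: sqrt(2)*sqrt(t) on [0, 1/8); exp(-sqrt(2)*sqrt(t)/2) on [1/8, 9/8); sqrt(2)*sqrt(t) + 1 on [9/8, 9/2); …
undo the common scale on t: sqrt(t) on [0, 1/4); exp(-sqrt(t)/2) on [1/4, 9/4); sqrt(t) + 1 on [9/4, 9); …
remove the power substitution first: t on [0, 1/2); exp(-t/2) on [1/2, 3/2); t + 1 on [3/2, 3); …
breakpoints 1/24, 3/8, 3/2: one integral from each of the 4 segments
piece [0, 1/24): integrate sqrt(6)*sqrt(t) against the kernel
on [1/24, 3/8) integrate f = exp(-sqrt(6)*sqrt(t)/2) against the kernel
between 3/8 and 3/2 the integrand is (sqrt(6)*sqrt(t) + 1)·t^(s-1)
segment 3/2 to ∞ holds exp(-sqrt(6)*sqrt(t)); add its integral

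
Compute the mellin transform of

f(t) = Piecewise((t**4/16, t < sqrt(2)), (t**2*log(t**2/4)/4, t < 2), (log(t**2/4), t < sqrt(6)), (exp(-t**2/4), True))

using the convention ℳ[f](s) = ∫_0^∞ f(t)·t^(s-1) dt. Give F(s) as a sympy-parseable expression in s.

back out the common scale on t: t**4 on [0, sqrt(2)/2); t**2*log(t**2) on [sqrt(2)/2, 1); log(t**2) on [1, sqrt(6)/2); …
invert the power substitution to get t**2 on [0, 1/2); t*log(t) on [1/2, 1); log(t) on [1, 3/2); …
slice at sqrt(2), 2, sqrt(6), transform all 4 pieces, and sum them
∫ t**4/16·t^(s-1) over [0, sqrt(2))
over [sqrt(2), 2), the kernel integral of t**2*log(t**2/4)/4 enters the sum
on [2, sqrt(6)) integrate f = log(t**2/4) against the kernel
∫ exp(-t**2/4)·t^(s-1) over [sqrt(6), ∞)

2**(s/2)*(2*2**(s/2)*s**2*(s + 4)*(s**2 + 4*s + 4)*uppergamma(s/2, 3/2) - 8*2**(s/2)*s**2*(s + 4) + 8*2**(s/2)*(s + 4)*(s**2 + 4*s + 4) + 3**(s/2)*s*(s + 4)*(-4*log(2) + 4*log(3))*(s**2 + 4*s + 4) - 8*3**(s/2)*(s + 4)*(s**2 + 4*s + 4) + s**3*(s + 4)*log(4) + 4*s**2*(s + 4)*log(2) + 4*s**2*(s + 4) + s**2*(s**2 + 4*s + 4))/(4*s**2*(s + 4)*(s**2 + 4*s + 4))
  Re(s) > -4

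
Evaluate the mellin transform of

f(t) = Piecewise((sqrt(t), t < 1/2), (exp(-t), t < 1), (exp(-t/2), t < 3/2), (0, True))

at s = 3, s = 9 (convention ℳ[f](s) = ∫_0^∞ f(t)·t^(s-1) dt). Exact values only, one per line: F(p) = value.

summing 3 kernel integrals split by 1/2, 1 yields ℳ[f](s)
∫ sqrt(t)·t^(s-1) over [0, 1/2)
the [1/2, 1) slice contributes ∫ exp(-t)·t^(s-1) dt
between 1 and 3/2 the integrand is exp(-t/2)·t^(s-1)

F(3) = -65*exp(-3/4)/2 - 5*exp(-1) + sqrt(2)/56 + 117*exp(-1/2)/4
F(9) = -5593984641*exp(-3/4)/128 - 109601*exp(-1) + sqrt(2)/9728 + 8730218097*exp(-1/2)/256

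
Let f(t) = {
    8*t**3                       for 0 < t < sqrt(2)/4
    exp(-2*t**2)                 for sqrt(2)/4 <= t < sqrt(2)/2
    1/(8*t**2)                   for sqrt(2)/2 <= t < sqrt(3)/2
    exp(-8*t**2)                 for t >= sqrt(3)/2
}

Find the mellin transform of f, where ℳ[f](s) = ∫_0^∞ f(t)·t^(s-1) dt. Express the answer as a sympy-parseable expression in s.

peel off the common scale on t: t**3 on [0, sqrt(2)/2); exp(-t**2/2) on [sqrt(2)/2, sqrt(2)); 1/(2*t**2) on [sqrt(2), sqrt(3)); …
back out the power substitution: t**(3/2) on [0, 1/2); exp(-t/2) on [1/2, 2); 1/(2*t) on [2, 3); …
breakpoints sqrt(2)/4, sqrt(2)/2, sqrt(3)/2: one integral from each of the 4 segments
for t in [0, sqrt(2)/4): the term is ∫ 8*t**3·t^(s-1)
between sqrt(2)/4 and sqrt(2)/2 the integrand is exp(-2*t**2)·t^(s-1)
the [sqrt(2)/2, sqrt(3)/2) slice contributes ∫ 1/(8*t**2)·t^(s-1) dt
between sqrt(3)/2 and ∞ the integrand is exp(-8*t**2)·t^(s-1)

(sqrt(3)/6)**s*(-6*2**s*6**(s/2)*(s - 2)*(s + 3)*uppergamma(s/2, 1) + 6*6**(s/2)*(s - 2)*(s + 3)*uppergamma(s/2, 6) + 3*sqrt(2)*6**(s/2)*(s - 2) + 2*6**s*(s + 3) + 6*(2*sqrt(6))**s*(s - 2)*(s + 3)*uppergamma(s/2, 1/4) - 3*(2*sqrt(6))**s*(s + 3))/(12*2**s*(s - 2)*(s + 3))
  Re(s) > -3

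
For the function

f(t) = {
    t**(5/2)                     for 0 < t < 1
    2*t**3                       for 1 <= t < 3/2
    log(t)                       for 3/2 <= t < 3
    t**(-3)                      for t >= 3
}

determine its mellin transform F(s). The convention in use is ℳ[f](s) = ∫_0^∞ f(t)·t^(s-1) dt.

invert the shared t-power to get t**(3/2) on [0, 1); 2*t**2 on [1, 3/2); log(t)/t on [3/2, 3); …
integrate the 4 segments split at 1, 3/2, 3, then add the results
segment [0, 1) carries t**(5/2); integrate it
segment [1, 3/2) carries 2*t**3; integrate it
piece [3/2, 3): integrate log(t) against the kernel
the [3, ∞) slice contributes ∫ t**(-3)·t^(s-1) dt

2**(-s - 1)*(324*2**(s + 1)*(s - 3)*(s + 3)*(-2*s + (s + 1)**2 - 1) - 324*2**(s + 1)*(s - 3)*(2*s + 5)*(-2*s + (s + 1)**2 - 1) - 108*3**(s + 1)*(s - 3)*(s + 1)*(s + 3)*(2*s + 5)*log(3) + 108*3**(s + 1)*(s - 3)*(s + 1)*(s + 3)*(2*s + 5)*log(2) - 108*3**(s + 1)*(s - 3)*(s + 3)*(2*s + 5)*log(2) + 108*3**(s + 1)*(s - 3)*(s + 3)*(2*s + 5) + 108*3**(s + 1)*(s - 3)*(s + 3)*(2*s + 5)*log(3) + 729*3**(s + 1)*(s - 3)*(2*s + 5)*(-2*s + (s + 1)**2 - 1) + 54*6**(s + 1)*(s - 3)*(s + 1)*(s + 3)*(2*s + 5)*log(3) - 54*6**(s + 1)*(s - 3)*(s + 3)*(2*s + 5)*log(3) - 54*6**(s + 1)*(s - 3)*(s + 3)*(2*s + 5) - 2*6**(s + 1)*(s + 3)*(2*s + 5)*(-2*s + (s + 1)**2 - 1))/(162*(s - 3)*(s + 3)*(2*s + 5)*(-2*s + (s + 1)**2 - 1))
  -5/2 < Re(s) < 3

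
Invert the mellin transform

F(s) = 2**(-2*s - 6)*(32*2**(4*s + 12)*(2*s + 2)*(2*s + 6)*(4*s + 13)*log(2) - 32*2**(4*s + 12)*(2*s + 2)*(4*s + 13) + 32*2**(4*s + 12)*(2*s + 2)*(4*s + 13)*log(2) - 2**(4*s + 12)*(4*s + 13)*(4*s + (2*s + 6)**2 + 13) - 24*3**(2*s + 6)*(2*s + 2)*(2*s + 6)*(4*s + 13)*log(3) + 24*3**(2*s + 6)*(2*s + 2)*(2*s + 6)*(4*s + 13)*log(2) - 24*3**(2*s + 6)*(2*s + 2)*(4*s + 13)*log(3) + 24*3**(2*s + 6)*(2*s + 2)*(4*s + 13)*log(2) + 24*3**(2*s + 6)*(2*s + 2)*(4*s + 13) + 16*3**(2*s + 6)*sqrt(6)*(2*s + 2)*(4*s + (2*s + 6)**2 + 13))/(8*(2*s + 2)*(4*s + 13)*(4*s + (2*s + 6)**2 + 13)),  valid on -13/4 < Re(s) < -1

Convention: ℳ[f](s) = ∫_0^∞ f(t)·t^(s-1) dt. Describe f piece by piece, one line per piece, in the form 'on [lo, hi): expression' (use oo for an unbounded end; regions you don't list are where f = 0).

undo the shared t-power: t**(5/4) on [0, 9/4); t**(3/2)*log(sqrt(t)) on [9/4, 4); 1/t on [4, ∞)
reversing the power substitution: t**(5/2) on [0, 3/2); t**3*log(t) on [3/2, 2); t**(-2) on [2, ∞)
remove the shared t-power first: sqrt(t) on [0, 3/2); t*log(t) on [3/2, 2); t**(-4) on [2, ∞)
treat the 3 regions marked off by 9/4, 4 separately and sum
the [0, 9/4) slice contributes ∫ t**(13/4)·t^(s-1) dt
on [9/4, 4) integrate f = t**(7/2)*log(sqrt(t)) against the kernel
on [4, ∞): add ∫ t·t^(s-1) dt

on [0, 9/4): t**(13/4)
on [9/4, 4): t**(7/2)*log(sqrt(t))
on [4, oo): t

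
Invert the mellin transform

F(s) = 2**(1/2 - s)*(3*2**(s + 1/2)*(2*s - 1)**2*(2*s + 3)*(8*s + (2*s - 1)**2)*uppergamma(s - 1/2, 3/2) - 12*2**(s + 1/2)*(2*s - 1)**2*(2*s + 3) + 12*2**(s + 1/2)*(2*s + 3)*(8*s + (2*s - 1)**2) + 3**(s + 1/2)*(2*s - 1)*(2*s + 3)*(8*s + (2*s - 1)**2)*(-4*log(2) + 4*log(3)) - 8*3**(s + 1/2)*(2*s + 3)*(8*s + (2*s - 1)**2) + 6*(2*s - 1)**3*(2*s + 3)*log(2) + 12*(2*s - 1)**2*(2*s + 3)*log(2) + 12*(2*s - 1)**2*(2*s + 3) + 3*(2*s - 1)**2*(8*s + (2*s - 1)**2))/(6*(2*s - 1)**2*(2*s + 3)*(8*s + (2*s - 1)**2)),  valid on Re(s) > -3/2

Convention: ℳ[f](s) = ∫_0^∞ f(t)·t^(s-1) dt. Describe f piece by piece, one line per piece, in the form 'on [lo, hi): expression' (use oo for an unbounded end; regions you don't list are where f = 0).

on [0, 1/2): t**(3/2)
on [1/2, 1): sqrt(t)*log(t)
on [1, 3/2): log(t)/sqrt(t)
on [3/2, oo): exp(-t)/sqrt(t)

undo the shared t-power: t on [0, 1/2); log(t) on [1/2, 1); log(t)/t on [1, 3/2); …
invert the shared t-power to get t**2 on [0, 1/2); t*log(t) on [1/2, 1); log(t) on [1, 3/2); …
slice at 1/2, 1, 3/2, transform all 4 pieces, and sum them
on [0, 1/2): add ∫ t**(3/2)·t^(s-1) dt
segment 1/2 to 1 holds sqrt(t)*log(t); add its integral
segment 1 to 3/2 holds log(t)/sqrt(t); add its integral
for t in [3/2, ∞): the term is ∫ exp(-t)/sqrt(t)·t^(s-1)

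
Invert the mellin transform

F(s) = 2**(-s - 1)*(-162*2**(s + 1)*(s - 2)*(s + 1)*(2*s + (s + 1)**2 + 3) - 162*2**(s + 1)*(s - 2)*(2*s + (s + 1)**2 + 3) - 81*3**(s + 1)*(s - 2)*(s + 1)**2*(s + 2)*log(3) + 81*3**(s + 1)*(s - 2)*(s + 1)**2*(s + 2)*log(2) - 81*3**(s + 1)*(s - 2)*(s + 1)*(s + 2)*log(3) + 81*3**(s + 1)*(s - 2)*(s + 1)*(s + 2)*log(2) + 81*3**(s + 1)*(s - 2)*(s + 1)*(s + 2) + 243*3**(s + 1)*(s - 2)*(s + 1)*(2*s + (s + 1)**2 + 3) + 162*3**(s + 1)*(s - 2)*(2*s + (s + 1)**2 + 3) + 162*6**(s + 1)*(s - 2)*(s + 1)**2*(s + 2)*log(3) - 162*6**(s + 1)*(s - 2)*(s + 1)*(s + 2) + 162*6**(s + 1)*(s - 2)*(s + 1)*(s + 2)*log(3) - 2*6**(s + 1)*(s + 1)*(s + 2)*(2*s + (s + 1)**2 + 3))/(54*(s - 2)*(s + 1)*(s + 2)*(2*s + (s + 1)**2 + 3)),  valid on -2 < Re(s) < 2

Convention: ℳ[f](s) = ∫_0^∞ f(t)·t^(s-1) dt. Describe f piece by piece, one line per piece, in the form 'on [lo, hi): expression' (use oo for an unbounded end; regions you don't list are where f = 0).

undo the shared t-power: t on [0, 1); t + 3 on [1, 3/2); t*log(t) on [3/2, 3); …
slice at 1, 3/2, 3, transform all 4 pieces, and sum them
for t in [0, 1): the term is ∫ t**2·t^(s-1)
∫ over [1, 3/2) of t*(t + 3)·t^(s-1) joins the sum
∫ over [3/2, 3) of t**2*log(t)·t^(s-1) joins the sum
[3, ∞) adds the kernel integral of t**(-2)

on [0, 1): t**2
on [1, 3/2): t*(t + 3)
on [3/2, 3): t**2*log(t)
on [3, oo): t**(-2)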